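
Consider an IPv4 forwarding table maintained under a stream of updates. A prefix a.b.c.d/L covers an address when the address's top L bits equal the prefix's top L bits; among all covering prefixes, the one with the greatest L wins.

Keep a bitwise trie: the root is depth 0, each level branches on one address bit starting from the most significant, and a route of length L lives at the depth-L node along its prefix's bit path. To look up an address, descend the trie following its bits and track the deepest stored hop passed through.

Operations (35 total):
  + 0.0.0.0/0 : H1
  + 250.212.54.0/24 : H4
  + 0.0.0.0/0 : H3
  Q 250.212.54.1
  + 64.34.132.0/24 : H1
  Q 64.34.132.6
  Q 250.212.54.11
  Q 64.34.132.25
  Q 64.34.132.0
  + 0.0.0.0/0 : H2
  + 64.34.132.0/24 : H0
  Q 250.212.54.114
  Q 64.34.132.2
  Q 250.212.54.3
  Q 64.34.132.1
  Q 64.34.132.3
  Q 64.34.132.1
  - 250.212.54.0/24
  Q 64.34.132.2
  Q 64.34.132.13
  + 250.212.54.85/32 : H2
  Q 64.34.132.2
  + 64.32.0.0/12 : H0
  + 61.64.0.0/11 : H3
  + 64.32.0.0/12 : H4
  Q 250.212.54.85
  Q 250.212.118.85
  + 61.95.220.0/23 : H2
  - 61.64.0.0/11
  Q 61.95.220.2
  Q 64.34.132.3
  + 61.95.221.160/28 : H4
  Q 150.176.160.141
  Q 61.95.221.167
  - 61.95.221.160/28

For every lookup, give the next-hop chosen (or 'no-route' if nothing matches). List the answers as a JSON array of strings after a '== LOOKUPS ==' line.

Process each operation:
  add 0.0.0.0/0 -> H1 at depth 0
  add 250.212.54.0/24 -> H4 at depth 24
  add 0.0.0.0/0 -> H3 at depth 0
  lookup 250.212.54.1: bits 111110101101010000110110 walk d0:H3→d1:-→d2:-→d3:-→d4:-→d5:-→d6:-→d7:-→d8:-→d9:-→d10:-→d11:-→d12:-→d13:-→d14:-→d15:-→d16:-→d17:-→d18:-→d19:-→d20:-→d21:-→d22:-→d23:-→d24:H4 -> H4
  add 64.34.132.0/24 -> H1 at depth 24
  lookup 64.34.132.6: bits 010000000010001010000100 walk d0:H3→d1:-→d2:-→d3:-→d4:-→d5:-→d6:-→d7:-→d8:-→d9:-→d10:-→d11:-→d12:-→d13:-→d14:-→d15:-→d16:-→d17:-→d18:-→d19:-→d20:-→d21:-→d22:-→d23:-→d24:H1 -> H1
  lookup 250.212.54.11: bits 111110101101010000110110 walk d0:H3→d1:-→d2:-→d3:-→d4:-→d5:-→d6:-→d7:-→d8:-→d9:-→d10:-→d11:-→d12:-→d13:-→d14:-→d15:-→d16:-→d17:-→d18:-→d19:-→d20:-→d21:-→d22:-→d23:-→d24:H4 -> H4
  lookup 64.34.132.25: bits 010000000010001010000100 walk d0:H3→d1:-→d2:-→d3:-→d4:-→d5:-→d6:-→d7:-→d8:-→d9:-→d10:-→d11:-→d12:-→d13:-→d14:-→d15:-→d16:-→d17:-→d18:-→d19:-→d20:-→d21:-→d22:-→d23:-→d24:H1 -> H1
  lookup 64.34.132.0: bits 010000000010001010000100 walk d0:H3→d1:-→d2:-→d3:-→d4:-→d5:-→d6:-→d7:-→d8:-→d9:-→d10:-→d11:-→d12:-→d13:-→d14:-→d15:-→d16:-→d17:-→d18:-→d19:-→d20:-→d21:-→d22:-→d23:-→d24:H1 -> H1
  add 0.0.0.0/0 -> H2 at depth 0
  add 64.34.132.0/24 -> H0 at depth 24
  lookup 250.212.54.114: bits 111110101101010000110110 walk d0:H2→d1:-→d2:-→d3:-→d4:-→d5:-→d6:-→d7:-→d8:-→d9:-→d10:-→d11:-→d12:-→d13:-→d14:-→d15:-→d16:-→d17:-→d18:-→d19:-→d20:-→d21:-→d22:-→d23:-→d24:H4 -> H4
  lookup 64.34.132.2: bits 010000000010001010000100 walk d0:H2→d1:-→d2:-→d3:-→d4:-→d5:-→d6:-→d7:-→d8:-→d9:-→d10:-→d11:-→d12:-→d13:-→d14:-→d15:-→d16:-→d17:-→d18:-→d19:-→d20:-→d21:-→d22:-→d23:-→d24:H0 -> H0
  lookup 250.212.54.3: bits 111110101101010000110110 walk d0:H2→d1:-→d2:-→d3:-→d4:-→d5:-→d6:-→d7:-→d8:-→d9:-→d10:-→d11:-→d12:-→d13:-→d14:-→d15:-→d16:-→d17:-→d18:-→d19:-→d20:-→d21:-→d22:-→d23:-→d24:H4 -> H4
  lookup 64.34.132.1: bits 010000000010001010000100 walk d0:H2→d1:-→d2:-→d3:-→d4:-→d5:-→d6:-→d7:-→d8:-→d9:-→d10:-→d11:-→d12:-→d13:-→d14:-→d15:-→d16:-→d17:-→d18:-→d19:-→d20:-→d21:-→d22:-→d23:-→d24:H0 -> H0
  lookup 64.34.132.3: bits 010000000010001010000100 walk d0:H2→d1:-→d2:-→d3:-→d4:-→d5:-→d6:-→d7:-→d8:-→d9:-→d10:-→d11:-→d12:-→d13:-→d14:-→d15:-→d16:-→d17:-→d18:-→d19:-→d20:-→d21:-→d22:-→d23:-→d24:H0 -> H0
  lookup 64.34.132.1: bits 010000000010001010000100 walk d0:H2→d1:-→d2:-→d3:-→d4:-→d5:-→d6:-→d7:-→d8:-→d9:-→d10:-→d11:-→d12:-→d13:-→d14:-→d15:-→d16:-→d17:-→d18:-→d19:-→d20:-→d21:-→d22:-→d23:-→d24:H0 -> H0
  - 250.212.54.0/24 clear@24
  lookup 64.34.132.2: bits 010000000010001010000100 walk d0:H2→d1:-→d2:-→d3:-→d4:-→d5:-→d6:-→d7:-→d8:-→d9:-→d10:-→d11:-→d12:-→d13:-→d14:-→d15:-→d16:-→d17:-→d18:-→d19:-→d20:-→d21:-→d22:-→d23:-→d24:H0 -> H0
  lookup 64.34.132.13: bits 010000000010001010000100 walk d0:H2→d1:-→d2:-→d3:-→d4:-→d5:-→d6:-→d7:-→d8:-→d9:-→d10:-→d11:-→d12:-→d13:-→d14:-→d15:-→d16:-→d17:-→d18:-→d19:-→d20:-→d21:-→d22:-→d23:-→d24:H0 -> H0
  add 250.212.54.85/32 -> H2 at depth 32
  lookup 64.34.132.2: bits 010000000010001010000100 walk d0:H2→d1:-→d2:-→d3:-→d4:-→d5:-→d6:-→d7:-→d8:-→d9:-→d10:-→d11:-→d12:-→d13:-→d14:-→d15:-→d16:-→d17:-→d18:-→d19:-→d20:-→d21:-→d22:-→d23:-→d24:H0 -> H0
  add 64.32.0.0/12 -> H0 at depth 12
  add 61.64.0.0/11 -> H3 at depth 11
  add 64.32.0.0/12 -> H4 at depth 12
  lookup 250.212.54.85: bits 11111010110101000011011001010101 walk d0:H2→d1:-→d2:-→d3:-→d4:-→d5:-→d6:-→d7:-→d8:-→d9:-→d10:-→d11:-→d12:-→d13:-→d14:-→d15:-→d16:-→d17:-→d18:-→d19:-→d20:-→d21:-→d22:-→d23:-→d24:-→d25:-→d26:-→d27:-→d28:-→d29:-→d30:-→d31:-→d32:H2 -> H2
  lookup 250.212.118.85: bits 11111010110101000 walk d0:H2→d1:-→d2:-→d3:-→d4:-→d5:-→d6:-→d7:-→d8:-→d9:-→d10:-→d11:-→d12:-→d13:-→d14:-→d15:-→d16:-→d17:- -> H2
  add 61.95.220.0/23 -> H2 at depth 23
  - 61.64.0.0/11 clear@11
  lookup 61.95.220.2: bits 00111101010111111101110 walk d0:H2→d1:-→d2:-→d3:-→d4:-→d5:-→d6:-→d7:-→d8:-→d9:-→d10:-→d11:-→d12:-→d13:-→d14:-→d15:-→d16:-→d17:-→d18:-→d19:-→d20:-→d21:-→d22:-→d23:H2 -> H2
  lookup 64.34.132.3: bits 010000000010001010000100 walk d0:H2→d1:-→d2:-→d3:-→d4:-→d5:-→d6:-→d7:-→d8:-→d9:-→d10:-→d11:-→d12:H4→d13:-→d14:-→d15:-→d16:-→d17:-→d18:-→d19:-→d20:-→d21:-→d22:-→d23:-→d24:H0 -> H0
  add 61.95.221.160/28 -> H4 at depth 28
  lookup 150.176.160.141: bits 1 walk d0:H2→d1:- -> H2
  lookup 61.95.221.167: bits 0011110101011111110111011010 walk d0:H2→d1:-→d2:-→d3:-→d4:-→d5:-→d6:-→d7:-→d8:-→d9:-→d10:-→d11:-→d12:-→d13:-→d14:-→d15:-→d16:-→d17:-→d18:-→d19:-→d20:-→d21:-→d22:-→d23:H2→d24:-→d25:-→d26:-→d27:-→d28:H4 -> H4
  - 61.95.221.160/28 clear@28

== LOOKUPS ==
["H4","H1","H4","H1","H1","H4","H0","H4","H0","H0","H0","H0","H0","H0","H2","H2","H2","H0","H2","H4"]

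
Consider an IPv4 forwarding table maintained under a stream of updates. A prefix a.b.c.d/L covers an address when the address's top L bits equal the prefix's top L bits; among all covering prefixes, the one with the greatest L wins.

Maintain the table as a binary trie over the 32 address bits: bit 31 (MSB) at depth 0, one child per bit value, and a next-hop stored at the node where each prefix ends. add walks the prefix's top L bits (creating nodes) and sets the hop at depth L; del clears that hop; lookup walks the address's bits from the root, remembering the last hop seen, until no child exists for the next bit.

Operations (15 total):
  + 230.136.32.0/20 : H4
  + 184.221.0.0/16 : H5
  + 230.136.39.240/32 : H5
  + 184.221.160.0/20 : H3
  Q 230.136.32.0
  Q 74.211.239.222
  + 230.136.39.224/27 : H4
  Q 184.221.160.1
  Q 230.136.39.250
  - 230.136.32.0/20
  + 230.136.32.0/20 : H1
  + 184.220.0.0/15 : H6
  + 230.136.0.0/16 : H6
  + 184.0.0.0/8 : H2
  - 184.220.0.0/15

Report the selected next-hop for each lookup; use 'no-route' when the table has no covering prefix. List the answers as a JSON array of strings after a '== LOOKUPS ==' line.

Trace:
  + 230.136.32.0/20 (H4) depth=20
  + 184.221.0.0/16 (H5) depth=16
  + 230.136.39.240/32 (H5) depth=32
  + 184.221.160.0/20 (H3) depth=20
  ? 230.136.32.0  path d0:-→d1:-→d2:-→d3:-→d4:-→d5:-→d6:-→d7:-→d8:-→d9:-→d10:-→d11:-→d12:-→d13:-→d14:-→d15:-→d16:-→d17:-→d18:-→d19:-→d20:H4→d21:-  best=H4
  ? 74.211.239.222  path d0:-  best=no-route
  + 230.136.39.224/27 (H4) depth=27
  ? 184.221.160.1  path d0:-→d1:-→d2:-→d3:-→d4:-→d5:-→d6:-→d7:-→d8:-→d9:-→d10:-→d11:-→d12:-→d13:-→d14:-→d15:-→d16:H5→d17:-→d18:-→d19:-→d20:H3  best=H3
  ? 230.136.39.250  path d0:-→d1:-→d2:-→d3:-→d4:-→d5:-→d6:-→d7:-→d8:-→d9:-→d10:-→d11:-→d12:-→d13:-→d14:-→d15:-→d16:-→d17:-→d18:-→d19:-→d20:H4→d21:-→d22:-→d23:-→d24:-→d25:-→d26:-→d27:H4→d28:-  best=H4
  - 230.136.32.0/20 clear@20
  + 230.136.32.0/20 (H1) depth=20
  + 184.220.0.0/15 (H6) depth=15
  + 230.136.0.0/16 (H6) depth=16
  + 184.0.0.0/8 (H2) depth=8
  - 184.220.0.0/15 clear@15

== LOOKUPS ==
["H4","no-route","H3","H4"]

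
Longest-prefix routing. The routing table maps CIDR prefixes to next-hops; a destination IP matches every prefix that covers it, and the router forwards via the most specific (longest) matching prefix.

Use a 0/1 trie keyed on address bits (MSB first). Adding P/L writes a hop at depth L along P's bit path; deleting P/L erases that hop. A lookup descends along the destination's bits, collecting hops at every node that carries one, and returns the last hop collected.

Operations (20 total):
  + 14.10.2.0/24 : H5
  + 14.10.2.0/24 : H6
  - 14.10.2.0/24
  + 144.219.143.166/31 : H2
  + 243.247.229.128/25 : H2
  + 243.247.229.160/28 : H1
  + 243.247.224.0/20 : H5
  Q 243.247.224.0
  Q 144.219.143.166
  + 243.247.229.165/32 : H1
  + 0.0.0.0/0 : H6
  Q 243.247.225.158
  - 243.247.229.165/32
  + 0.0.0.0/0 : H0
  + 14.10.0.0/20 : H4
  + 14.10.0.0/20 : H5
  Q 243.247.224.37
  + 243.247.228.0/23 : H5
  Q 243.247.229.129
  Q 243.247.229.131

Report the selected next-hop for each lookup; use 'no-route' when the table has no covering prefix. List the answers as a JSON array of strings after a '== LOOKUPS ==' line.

Trace:
  + 14.10.2.0/24 (H5) depth=24
  + 14.10.2.0/24 (H6) depth=24
  del 14.10.2.0/24 (clear depth 24)
  + 144.219.143.166/31 (H2) depth=31
  + 243.247.229.128/25 (H2) depth=25
  + 243.247.229.160/28 (H1) depth=28
  + 243.247.224.0/20 (H5) depth=20
  lookup 243.247.224.0: bits 111100111111011111100 walk d0:-→d1:-→d2:-→d3:-→d4:-→d5:-→d6:-→d7:-→d8:-→d9:-→d10:-→d11:-→d12:-→d13:-→d14:-→d15:-→d16:-→d17:-→d18:-→d19:-→d20:H5→d21:- -> H5
  lookup 144.219.143.166: bits 1001000011011011100011111010011 walk d0:-→d1:-→d2:-→d3:-→d4:-→d5:-→d6:-→d7:-→d8:-→d9:-→d10:-→d11:-→d12:-→d13:-→d14:-→d15:-→d16:-→d17:-→d18:-→d19:-→d20:-→d21:-→d22:-→d23:-→d24:-→d25:-→d26:-→d27:-→d28:-→d29:-→d30:-→d31:H2 -> H2
  + 243.247.229.165/32 (H1) depth=32
  + 0.0.0.0/0 (H6) depth=0
  lookup 243.247.225.158: bits 111100111111011111100 walk d0:H6→d1:-→d2:-→d3:-→d4:-→d5:-→d6:-→d7:-→d8:-→d9:-→d10:-→d11:-→d12:-→d13:-→d14:-→d15:-→d16:-→d17:-→d18:-→d19:-→d20:H5→d21:- -> H5
  del 243.247.229.165/32 (clear depth 32)
  + 0.0.0.0/0 (H0) depth=0
  + 14.10.0.0/20 (H4) depth=20
  + 14.10.0.0/20 (H5) depth=20
  lookup 243.247.224.37: bits 111100111111011111100 walk d0:H0→d1:-→d2:-→d3:-→d4:-→d5:-→d6:-→d7:-→d8:-→d9:-→d10:-→d11:-→d12:-→d13:-→d14:-→d15:-→d16:-→d17:-→d18:-→d19:-→d20:H5→d21:- -> H5
  + 243.247.228.0/23 (H5) depth=23
  lookup 243.247.229.129: bits 11110011111101111110010110 walk d0:H0→d1:-→d2:-→d3:-→d4:-→d5:-→d6:-→d7:-→d8:-→d9:-→d10:-→d11:-→d12:-→d13:-→d14:-→d15:-→d16:-→d17:-→d18:-→d19:-→d20:H5→d21:-→d22:-→d23:H5→d24:-→d25:H2→d26:- -> H2
  lookup 243.247.229.131: bits 11110011111101111110010110 walk d0:H0→d1:-→d2:-→d3:-→d4:-→d5:-→d6:-→d7:-→d8:-→d9:-→d10:-→d11:-→d12:-→d13:-→d14:-→d15:-→d16:-→d17:-→d18:-→d19:-→d20:H5→d21:-→d22:-→d23:H5→d24:-→d25:H2→d26:- -> H2

== LOOKUPS ==
["H5","H2","H5","H5","H2","H2"]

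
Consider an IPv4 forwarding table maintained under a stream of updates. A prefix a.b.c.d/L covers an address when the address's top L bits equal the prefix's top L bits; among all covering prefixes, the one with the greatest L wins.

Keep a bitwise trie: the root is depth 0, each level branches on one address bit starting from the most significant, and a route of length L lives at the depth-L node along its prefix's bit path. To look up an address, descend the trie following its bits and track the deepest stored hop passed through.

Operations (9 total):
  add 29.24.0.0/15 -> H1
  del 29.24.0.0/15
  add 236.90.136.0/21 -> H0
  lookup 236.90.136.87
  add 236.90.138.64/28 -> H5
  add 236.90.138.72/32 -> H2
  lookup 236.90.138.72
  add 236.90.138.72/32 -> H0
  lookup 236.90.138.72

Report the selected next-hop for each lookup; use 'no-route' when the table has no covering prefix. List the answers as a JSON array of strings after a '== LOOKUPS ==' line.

Trace:
  + 29.24.0.0/15 (H1) depth=15
  del 29.24.0.0/15 (clear depth 15)
  + 236.90.136.0/21 (H0) depth=21
  Q 236.90.136.87: descend 111011000101101010001 ; hops seen [H0] ; pick H0
  + 236.90.138.64/28 (H5) depth=28
  + 236.90.138.72/32 (H2) depth=32
  Q 236.90.138.72: descend 11101100010110101000101001001000 ; hops seen [H0,H5,H2] ; pick H2
  + 236.90.138.72/32 (H0) depth=32
  Q 236.90.138.72: descend 11101100010110101000101001001000 ; hops seen [H0,H5,H0] ; pick H0

== LOOKUPS ==
["H0","H2","H0"]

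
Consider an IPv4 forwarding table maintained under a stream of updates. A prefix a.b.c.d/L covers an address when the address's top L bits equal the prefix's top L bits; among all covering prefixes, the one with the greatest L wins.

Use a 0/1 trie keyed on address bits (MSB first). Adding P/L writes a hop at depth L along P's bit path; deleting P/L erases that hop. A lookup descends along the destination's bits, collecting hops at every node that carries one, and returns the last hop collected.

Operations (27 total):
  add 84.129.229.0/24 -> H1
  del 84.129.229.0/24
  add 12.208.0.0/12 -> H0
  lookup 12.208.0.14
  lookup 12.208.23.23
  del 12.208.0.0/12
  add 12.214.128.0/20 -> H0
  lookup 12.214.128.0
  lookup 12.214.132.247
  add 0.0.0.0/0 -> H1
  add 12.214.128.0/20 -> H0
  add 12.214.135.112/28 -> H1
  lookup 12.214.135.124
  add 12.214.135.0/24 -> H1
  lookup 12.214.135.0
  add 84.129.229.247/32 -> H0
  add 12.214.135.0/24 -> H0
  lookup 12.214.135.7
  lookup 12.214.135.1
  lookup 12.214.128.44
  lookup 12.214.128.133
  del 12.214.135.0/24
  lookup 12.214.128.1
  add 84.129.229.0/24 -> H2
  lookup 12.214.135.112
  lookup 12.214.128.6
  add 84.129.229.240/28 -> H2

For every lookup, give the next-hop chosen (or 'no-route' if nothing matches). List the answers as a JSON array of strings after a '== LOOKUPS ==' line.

Process each operation:
  add 84.129.229.0/24 -> H1 at depth 24
  - 84.129.229.0/24 clear@24
  add 12.208.0.0/12 -> H0 at depth 12
  Q 12.208.0.14: descend 000011001101 ; hops seen [H0] ; pick H0
  Q 12.208.23.23: descend 000011001101 ; hops seen [H0] ; pick H0
  - 12.208.0.0/12 clear@12
  add 12.214.128.0/20 -> H0 at depth 20
  Q 12.214.128.0: descend 00001100110101101000 ; hops seen [H0] ; pick H0
  Q 12.214.132.247: descend 00001100110101101000 ; hops seen [H0] ; pick H0
  add 0.0.0.0/0 -> H1 at depth 0
  add 12.214.128.0/20 -> H0 at depth 20
  add 12.214.135.112/28 -> H1 at depth 28
  Q 12.214.135.124: descend 0000110011010110100001110111 ; hops seen [H1,H0,H1] ; pick H1
  add 12.214.135.0/24 -> H1 at depth 24
  Q 12.214.135.0: descend 0000110011010110100001110 ; hops seen [H1,H0,H1] ; pick H1
  add 84.129.229.247/32 -> H0 at depth 32
  add 12.214.135.0/24 -> H0 at depth 24
  Q 12.214.135.7: descend 0000110011010110100001110 ; hops seen [H1,H0,H0] ; pick H0
  Q 12.214.135.1: descend 0000110011010110100001110 ; hops seen [H1,H0,H0] ; pick H0
  Q 12.214.128.44: descend 000011001101011010000 ; hops seen [H1,H0] ; pick H0
  Q 12.214.128.133: descend 000011001101011010000 ; hops seen [H1,H0] ; pick H0
  - 12.214.135.0/24 clear@24
  Q 12.214.128.1: descend 000011001101011010000 ; hops seen [H1,H0] ; pick H0
  add 84.129.229.0/24 -> H2 at depth 24
  Q 12.214.135.112: descend 0000110011010110100001110111 ; hops seen [H1,H0,H1] ; pick H1
  Q 12.214.128.6: descend 000011001101011010000 ; hops seen [H1,H0] ; pick H0
  add 84.129.229.240/28 -> H2 at depth 28

== LOOKUPS ==
["H0","H0","H0","H0","H1","H1","H0","H0","H0","H0","H0","H1","H0"]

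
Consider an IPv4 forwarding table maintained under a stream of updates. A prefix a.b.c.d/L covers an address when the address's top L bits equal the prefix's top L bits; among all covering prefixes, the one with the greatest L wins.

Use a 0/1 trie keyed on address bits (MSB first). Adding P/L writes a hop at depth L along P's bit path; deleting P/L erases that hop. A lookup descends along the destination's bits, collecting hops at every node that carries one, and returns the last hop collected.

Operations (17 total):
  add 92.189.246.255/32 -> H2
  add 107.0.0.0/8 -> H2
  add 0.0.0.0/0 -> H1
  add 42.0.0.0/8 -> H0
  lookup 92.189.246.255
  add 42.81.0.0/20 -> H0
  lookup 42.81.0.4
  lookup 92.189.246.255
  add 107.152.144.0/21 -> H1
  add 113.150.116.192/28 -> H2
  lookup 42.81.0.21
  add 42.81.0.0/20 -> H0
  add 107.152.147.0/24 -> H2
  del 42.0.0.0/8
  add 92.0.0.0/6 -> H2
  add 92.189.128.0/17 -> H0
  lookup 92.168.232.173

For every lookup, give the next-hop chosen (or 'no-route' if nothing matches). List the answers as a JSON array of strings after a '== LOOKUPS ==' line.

Apply in order:
  + 92.189.246.255/32 (H2) depth=32
  + 107.0.0.0/8 (H2) depth=8
  + 0.0.0.0/0 (H1) depth=0
  + 42.0.0.0/8 (H0) depth=8
  ? 92.189.246.255  path d0:H1→d1:-→d2:-→d3:-→d4:-→d5:-→d6:-→d7:-→d8:-→d9:-→d10:-→d11:-→d12:-→d13:-→d14:-→d15:-→d16:-→d17:-→d18:-→d19:-→d20:-→d21:-→d22:-→d23:-→d24:-→d25:-→d26:-→d27:-→d28:-→d29:-→d30:-→d31:-→d32:H2  best=H2
  + 42.81.0.0/20 (H0) depth=20
  ? 42.81.0.4  path d0:H1→d1:-→d2:-→d3:-→d4:-→d5:-→d6:-→d7:-→d8:H0→d9:-→d10:-→d11:-→d12:-→d13:-→d14:-→d15:-→d16:-→d17:-→d18:-→d19:-→d20:H0  best=H0
  ? 92.189.246.255  path d0:H1→d1:-→d2:-→d3:-→d4:-→d5:-→d6:-→d7:-→d8:-→d9:-→d10:-→d11:-→d12:-→d13:-→d14:-→d15:-→d16:-→d17:-→d18:-→d19:-→d20:-→d21:-→d22:-→d23:-→d24:-→d25:-→d26:-→d27:-→d28:-→d29:-→d30:-→d31:-→d32:H2  best=H2
  + 107.152.144.0/21 (H1) depth=21
  + 113.150.116.192/28 (H2) depth=28
  ? 42.81.0.21  path d0:H1→d1:-→d2:-→d3:-→d4:-→d5:-→d6:-→d7:-→d8:H0→d9:-→d10:-→d11:-→d12:-→d13:-→d14:-→d15:-→d16:-→d17:-→d18:-→d19:-→d20:H0  best=H0
  + 42.81.0.0/20 (H0) depth=20
  + 107.152.147.0/24 (H2) depth=24
  - 42.0.0.0/8 clear@8
  + 92.0.0.0/6 (H2) depth=6
  + 92.189.128.0/17 (H0) depth=17
  ? 92.168.232.173  path d0:H1→d1:-→d2:-→d3:-→d4:-→d5:-→d6:H2→d7:-→d8:-→d9:-→d10:-→d11:-  best=H2

== LOOKUPS ==
["H2","H0","H2","H0","H2"]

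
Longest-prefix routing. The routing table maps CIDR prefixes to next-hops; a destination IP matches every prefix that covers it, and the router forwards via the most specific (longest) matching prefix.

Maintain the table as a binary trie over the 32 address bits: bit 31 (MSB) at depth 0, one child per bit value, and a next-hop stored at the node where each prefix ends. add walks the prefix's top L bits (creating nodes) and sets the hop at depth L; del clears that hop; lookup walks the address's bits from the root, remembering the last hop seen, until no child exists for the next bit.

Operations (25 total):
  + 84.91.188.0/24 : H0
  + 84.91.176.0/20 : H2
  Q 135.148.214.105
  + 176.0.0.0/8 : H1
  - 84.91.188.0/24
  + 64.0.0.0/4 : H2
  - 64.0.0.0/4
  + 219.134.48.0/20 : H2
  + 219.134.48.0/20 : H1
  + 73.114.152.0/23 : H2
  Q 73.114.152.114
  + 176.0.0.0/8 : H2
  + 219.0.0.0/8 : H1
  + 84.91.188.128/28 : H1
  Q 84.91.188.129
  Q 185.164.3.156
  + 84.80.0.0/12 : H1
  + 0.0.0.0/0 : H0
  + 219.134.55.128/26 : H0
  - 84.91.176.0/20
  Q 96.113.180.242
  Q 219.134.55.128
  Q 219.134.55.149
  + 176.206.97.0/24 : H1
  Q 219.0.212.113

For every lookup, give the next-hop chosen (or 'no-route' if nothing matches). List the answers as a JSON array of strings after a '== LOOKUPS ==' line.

Trace:
  add 84.91.188.0/24 -> H0 at depth 24
  add 84.91.176.0/20 -> H2 at depth 20
  lookup 135.148.214.105: bits ε walk d0:- -> no-route
  add 176.0.0.0/8 -> H1 at depth 8
  - 84.91.188.0/24 clear@24
  add 64.0.0.0/4 -> H2 at depth 4
  - 64.0.0.0/4 clear@4
  add 219.134.48.0/20 -> H2 at depth 20
  add 219.134.48.0/20 -> H1 at depth 20
  add 73.114.152.0/23 -> H2 at depth 23
  lookup 73.114.152.114: bits 01001001011100101001100 walk d0:-→d1:-→d2:-→d3:-→d4:-→d5:-→d6:-→d7:-→d8:-→d9:-→d10:-→d11:-→d12:-→d13:-→d14:-→d15:-→d16:-→d17:-→d18:-→d19:-→d20:-→d21:-→d22:-→d23:H2 -> H2
  add 176.0.0.0/8 -> H2 at depth 8
  add 219.0.0.0/8 -> H1 at depth 8
  add 84.91.188.128/28 -> H1 at depth 28
  lookup 84.91.188.129: bits 0101010001011011101111001000 walk d0:-→d1:-→d2:-→d3:-→d4:-→d5:-→d6:-→d7:-→d8:-→d9:-→d10:-→d11:-→d12:-→d13:-→d14:-→d15:-→d16:-→d17:-→d18:-→d19:-→d20:H2→d21:-→d22:-→d23:-→d24:-→d25:-→d26:-→d27:-→d28:H1 -> H1
  lookup 185.164.3.156: bits 1011 walk d0:-→d1:-→d2:-→d3:-→d4:- -> no-route
  add 84.80.0.0/12 -> H1 at depth 12
  add 0.0.0.0/0 -> H0 at depth 0
  add 219.134.55.128/26 -> H0 at depth 26
  - 84.91.176.0/20 clear@20
  lookup 96.113.180.242: bits 01 walk d0:H0→d1:-→d2:- -> H0
  lookup 219.134.55.128: bits 11011011100001100011011110 walk d0:H0→d1:-→d2:-→d3:-→d4:-→d5:-→d6:-→d7:-→d8:H1→d9:-→d10:-→d11:-→d12:-→d13:-→d14:-→d15:-→d16:-→d17:-→d18:-→d19:-→d20:H1→d21:-→d22:-→d23:-→d24:-→d25:-→d26:H0 -> H0
  lookup 219.134.55.149: bits 11011011100001100011011110 walk d0:H0→d1:-→d2:-→d3:-→d4:-→d5:-→d6:-→d7:-→d8:H1→d9:-→d10:-→d11:-→d12:-→d13:-→d14:-→d15:-→d16:-→d17:-→d18:-→d19:-→d20:H1→d21:-→d22:-→d23:-→d24:-→d25:-→d26:H0 -> H0
  add 176.206.97.0/24 -> H1 at depth 24
  lookup 219.0.212.113: bits 11011011 walk d0:H0→d1:-→d2:-→d3:-→d4:-→d5:-→d6:-→d7:-→d8:H1 -> H1

== LOOKUPS ==
["no-route","H2","H1","no-route","H0","H0","H0","H1"]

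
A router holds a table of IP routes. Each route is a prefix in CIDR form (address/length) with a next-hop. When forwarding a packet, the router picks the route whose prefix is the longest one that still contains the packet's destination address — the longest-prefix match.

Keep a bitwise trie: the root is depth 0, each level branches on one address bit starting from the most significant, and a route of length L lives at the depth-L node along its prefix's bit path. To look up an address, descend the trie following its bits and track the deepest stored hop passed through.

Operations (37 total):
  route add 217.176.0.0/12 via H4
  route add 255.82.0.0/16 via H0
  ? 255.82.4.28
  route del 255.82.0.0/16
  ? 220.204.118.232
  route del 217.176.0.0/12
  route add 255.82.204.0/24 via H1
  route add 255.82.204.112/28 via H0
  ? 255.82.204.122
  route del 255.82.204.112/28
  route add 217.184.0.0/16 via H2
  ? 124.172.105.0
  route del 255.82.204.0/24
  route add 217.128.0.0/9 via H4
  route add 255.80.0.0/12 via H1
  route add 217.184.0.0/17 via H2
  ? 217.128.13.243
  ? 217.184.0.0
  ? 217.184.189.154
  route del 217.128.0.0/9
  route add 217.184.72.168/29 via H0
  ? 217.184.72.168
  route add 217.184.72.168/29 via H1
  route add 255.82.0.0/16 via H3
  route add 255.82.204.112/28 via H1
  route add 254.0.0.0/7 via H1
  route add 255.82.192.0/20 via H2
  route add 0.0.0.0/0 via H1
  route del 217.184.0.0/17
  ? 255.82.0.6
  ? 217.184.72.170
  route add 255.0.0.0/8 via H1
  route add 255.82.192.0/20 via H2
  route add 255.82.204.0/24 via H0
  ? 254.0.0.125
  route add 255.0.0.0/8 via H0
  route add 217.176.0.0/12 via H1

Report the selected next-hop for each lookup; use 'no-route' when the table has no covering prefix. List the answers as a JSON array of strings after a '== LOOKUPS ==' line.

Apply in order:
  + 217.176.0.0/12 (H4) depth=12
  + 255.82.0.0/16 (H0) depth=16
  ? 255.82.4.28  path d0:-→d1:-→d2:-→d3:-→d4:-→d5:-→d6:-→d7:-→d8:-→d9:-→d10:-→d11:-→d12:-→d13:-→d14:-→d15:-→d16:H0  best=H0
  - 255.82.0.0/16 clear@16
  ? 220.204.118.232  path d0:-→d1:-→d2:-→d3:-→d4:-→d5:-  best=no-route
  - 217.176.0.0/12 clear@12
  + 255.82.204.0/24 (H1) depth=24
  + 255.82.204.112/28 (H0) depth=28
  ? 255.82.204.122  path d0:-→d1:-→d2:-→d3:-→d4:-→d5:-→d6:-→d7:-→d8:-→d9:-→d10:-→d11:-→d12:-→d13:-→d14:-→d15:-→d16:-→d17:-→d18:-→d19:-→d20:-→d21:-→d22:-→d23:-→d24:H1→d25:-→d26:-→d27:-→d28:H0  best=H0
  - 255.82.204.112/28 clear@28
  + 217.184.0.0/16 (H2) depth=16
  ? 124.172.105.0  path d0:-  best=no-route
  - 255.82.204.0/24 clear@24
  + 217.128.0.0/9 (H4) depth=9
  + 255.80.0.0/12 (H1) depth=12
  + 217.184.0.0/17 (H2) depth=17
  ? 217.128.13.243  path d0:-→d1:-→d2:-→d3:-→d4:-→d5:-→d6:-→d7:-→d8:-→d9:H4→d10:-  best=H4
  ? 217.184.0.0  path d0:-→d1:-→d2:-→d3:-→d4:-→d5:-→d6:-→d7:-→d8:-→d9:H4→d10:-→d11:-→d12:-→d13:-→d14:-→d15:-→d16:H2→d17:H2  best=H2
  ? 217.184.189.154  path d0:-→d1:-→d2:-→d3:-→d4:-→d5:-→d6:-→d7:-→d8:-→d9:H4→d10:-→d11:-→d12:-→d13:-→d14:-→d15:-→d16:H2  best=H2
  - 217.128.0.0/9 clear@9
  + 217.184.72.168/29 (H0) depth=29
  ? 217.184.72.168  path d0:-→d1:-→d2:-→d3:-→d4:-→d5:-→d6:-→d7:-→d8:-→d9:-→d10:-→d11:-→d12:-→d13:-→d14:-→d15:-→d16:H2→d17:H2→d18:-→d19:-→d20:-→d21:-→d22:-→d23:-→d24:-→d25:-→d26:-→d27:-→d28:-→d29:H0  best=H0
  + 217.184.72.168/29 (H1) depth=29
  + 255.82.0.0/16 (H3) depth=16
  + 255.82.204.112/28 (H1) depth=28
  + 254.0.0.0/7 (H1) depth=7
  + 255.82.192.0/20 (H2) depth=20
  + 0.0.0.0/0 (H1) depth=0
  - 217.184.0.0/17 clear@17
  ? 255.82.0.6  path d0:H1→d1:-→d2:-→d3:-→d4:-→d5:-→d6:-→d7:H1→d8:-→d9:-→d10:-→d11:-→d12:H1→d13:-→d14:-→d15:-→d16:H3  best=H3
  ? 217.184.72.170  path d0:H1→d1:-→d2:-→d3:-→d4:-→d5:-→d6:-→d7:-→d8:-→d9:-→d10:-→d11:-→d12:-→d13:-→d14:-→d15:-→d16:H2→d17:-→d18:-→d19:-→d20:-→d21:-→d22:-→d23:-→d24:-→d25:-→d26:-→d27:-→d28:-→d29:H1  best=H1
  + 255.0.0.0/8 (H1) depth=8
  + 255.82.192.0/20 (H2) depth=20
  + 255.82.204.0/24 (H0) depth=24
  ? 254.0.0.125  path d0:H1→d1:-→d2:-→d3:-→d4:-→d5:-→d6:-→d7:H1  best=H1
  + 255.0.0.0/8 (H0) depth=8
  + 217.176.0.0/12 (H1) depth=12

== LOOKUPS ==
["H0","no-route","H0","no-route","H4","H2","H2","H0","H3","H1","H1"]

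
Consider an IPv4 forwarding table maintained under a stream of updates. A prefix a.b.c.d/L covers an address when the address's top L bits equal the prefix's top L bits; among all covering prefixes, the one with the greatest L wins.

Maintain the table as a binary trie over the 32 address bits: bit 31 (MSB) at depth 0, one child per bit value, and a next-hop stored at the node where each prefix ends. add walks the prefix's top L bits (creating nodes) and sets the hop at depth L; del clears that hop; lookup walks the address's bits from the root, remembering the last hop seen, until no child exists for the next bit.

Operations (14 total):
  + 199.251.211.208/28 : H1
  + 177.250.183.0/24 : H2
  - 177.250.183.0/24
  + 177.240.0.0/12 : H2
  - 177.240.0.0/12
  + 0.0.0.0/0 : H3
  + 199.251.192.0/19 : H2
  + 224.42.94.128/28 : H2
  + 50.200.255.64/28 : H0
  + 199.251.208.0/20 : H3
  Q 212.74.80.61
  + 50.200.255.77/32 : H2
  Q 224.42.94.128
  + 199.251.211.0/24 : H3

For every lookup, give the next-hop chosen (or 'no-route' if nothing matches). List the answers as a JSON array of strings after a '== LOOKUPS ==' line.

Apply in order:
  add 199.251.211.208/28 -> H1 at depth 28
  add 177.250.183.0/24 -> H2 at depth 24
  - 177.250.183.0/24 clear@24
  add 177.240.0.0/12 -> H2 at depth 12
  - 177.240.0.0/12 clear@12
  add 0.0.0.0/0 -> H3 at depth 0
  add 199.251.192.0/19 -> H2 at depth 19
  add 224.42.94.128/28 -> H2 at depth 28
  add 50.200.255.64/28 -> H0 at depth 28
  add 199.251.208.0/20 -> H3 at depth 20
  Q 212.74.80.61: descend 110 ; hops seen [H3] ; pick H3
  add 50.200.255.77/32 -> H2 at depth 32
  Q 224.42.94.128: descend 1110000000101010010111101000 ; hops seen [H3,H2] ; pick H2
  add 199.251.211.0/24 -> H3 at depth 24

== LOOKUPS ==
["H3","H2"]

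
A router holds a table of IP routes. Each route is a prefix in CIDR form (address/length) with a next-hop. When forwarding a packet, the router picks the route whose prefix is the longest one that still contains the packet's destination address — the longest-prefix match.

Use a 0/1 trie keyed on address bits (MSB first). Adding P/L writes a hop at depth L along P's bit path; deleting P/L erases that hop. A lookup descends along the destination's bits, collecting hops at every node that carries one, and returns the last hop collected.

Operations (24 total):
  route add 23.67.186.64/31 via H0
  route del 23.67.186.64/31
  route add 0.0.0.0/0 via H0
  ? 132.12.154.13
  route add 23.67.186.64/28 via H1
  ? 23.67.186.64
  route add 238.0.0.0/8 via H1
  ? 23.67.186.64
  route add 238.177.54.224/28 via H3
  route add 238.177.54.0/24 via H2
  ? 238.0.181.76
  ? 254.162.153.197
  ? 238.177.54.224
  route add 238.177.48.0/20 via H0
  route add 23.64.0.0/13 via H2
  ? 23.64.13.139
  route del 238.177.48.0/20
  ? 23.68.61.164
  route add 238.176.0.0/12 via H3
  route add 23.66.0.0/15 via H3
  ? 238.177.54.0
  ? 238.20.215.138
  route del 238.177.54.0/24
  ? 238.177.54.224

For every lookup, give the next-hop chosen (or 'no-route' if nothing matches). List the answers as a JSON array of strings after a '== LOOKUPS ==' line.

Trace:
  add 23.67.186.64/31 -> H0 at depth 31
  del 23.67.186.64/31 (clear depth 31)
  add 0.0.0.0/0 -> H0 at depth 0
  Q 132.12.154.13: descend ε ; hops seen [H0] ; pick H0
  add 23.67.186.64/28 -> H1 at depth 28
  Q 23.67.186.64: descend 0001011101000011101110100100000 ; hops seen [H0,H1] ; pick H1
  add 238.0.0.0/8 -> H1 at depth 8
  Q 23.67.186.64: descend 0001011101000011101110100100000 ; hops seen [H0,H1] ; pick H1
  add 238.177.54.224/28 -> H3 at depth 28
  add 238.177.54.0/24 -> H2 at depth 24
  Q 238.0.181.76: descend 11101110 ; hops seen [H0,H1] ; pick H1
  Q 254.162.153.197: descend 111 ; hops seen [H0] ; pick H0
  Q 238.177.54.224: descend 1110111010110001001101101110 ; hops seen [H0,H1,H2,H3] ; pick H3
  add 238.177.48.0/20 -> H0 at depth 20
  add 23.64.0.0/13 -> H2 at depth 13
  Q 23.64.13.139: descend 00010111010000 ; hops seen [H0,H2] ; pick H2
  del 238.177.48.0/20 (clear depth 20)
  Q 23.68.61.164: descend 0001011101000 ; hops seen [H0,H2] ; pick H2
  add 238.176.0.0/12 -> H3 at depth 12
  add 23.66.0.0/15 -> H3 at depth 15
  Q 238.177.54.0: descend 111011101011000100110110 ; hops seen [H0,H1,H3,H2] ; pick H2
  Q 238.20.215.138: descend 11101110 ; hops seen [H0,H1] ; pick H1
  del 238.177.54.0/24 (clear depth 24)
  Q 238.177.54.224: descend 1110111010110001001101101110 ; hops seen [H0,H1,H3,H3] ; pick H3

== LOOKUPS ==
["H0","H1","H1","H1","H0","H3","H2","H2","H2","H1","H3"]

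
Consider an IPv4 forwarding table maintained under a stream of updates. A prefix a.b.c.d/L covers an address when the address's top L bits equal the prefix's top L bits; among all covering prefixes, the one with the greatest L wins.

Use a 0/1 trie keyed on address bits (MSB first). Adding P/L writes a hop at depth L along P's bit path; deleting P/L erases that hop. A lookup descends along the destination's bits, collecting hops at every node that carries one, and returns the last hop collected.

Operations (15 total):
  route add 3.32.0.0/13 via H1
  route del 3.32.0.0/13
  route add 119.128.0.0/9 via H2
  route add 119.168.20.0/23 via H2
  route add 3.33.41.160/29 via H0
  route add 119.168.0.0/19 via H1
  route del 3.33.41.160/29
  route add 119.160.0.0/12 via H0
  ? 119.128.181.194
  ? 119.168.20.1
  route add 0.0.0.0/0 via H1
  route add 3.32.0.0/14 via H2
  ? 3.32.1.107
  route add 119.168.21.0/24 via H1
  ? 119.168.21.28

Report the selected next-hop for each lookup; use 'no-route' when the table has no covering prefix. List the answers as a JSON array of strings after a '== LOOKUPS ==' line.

Process each operation:
  add 3.32.0.0/13 -> H1 at depth 13
  del 3.32.0.0/13 (clear depth 13)
  add 119.128.0.0/9 -> H2 at depth 9
  add 119.168.20.0/23 -> H2 at depth 23
  add 3.33.41.160/29 -> H0 at depth 29
  add 119.168.0.0/19 -> H1 at depth 19
  del 3.33.41.160/29 (clear depth 29)
  add 119.160.0.0/12 -> H0 at depth 12
  lookup 119.128.181.194: bits 0111011110 walk d0:-→d1:-→d2:-→d3:-→d4:-→d5:-→d6:-→d7:-→d8:-→d9:H2→d10:- -> H2
  lookup 119.168.20.1: bits 01110111101010000001010 walk d0:-→d1:-→d2:-→d3:-→d4:-→d5:-→d6:-→d7:-→d8:-→d9:H2→d10:-→d11:-→d12:H0→d13:-→d14:-→d15:-→d16:-→d17:-→d18:-→d19:H1→d20:-→d21:-→d22:-→d23:H2 -> H2
  add 0.0.0.0/0 -> H1 at depth 0
  add 3.32.0.0/14 -> H2 at depth 14
  lookup 3.32.1.107: bits 000000110010000 walk d0:H1→d1:-→d2:-→d3:-→d4:-→d5:-→d6:-→d7:-→d8:-→d9:-→d10:-→d11:-→d12:-→d13:-→d14:H2→d15:- -> H2
  add 119.168.21.0/24 -> H1 at depth 24
  lookup 119.168.21.28: bits 011101111010100000010101 walk d0:H1→d1:-→d2:-→d3:-→d4:-→d5:-→d6:-→d7:-→d8:-→d9:H2→d10:-→d11:-→d12:H0→d13:-→d14:-→d15:-→d16:-→d17:-→d18:-→d19:H1→d20:-→d21:-→d22:-→d23:H2→d24:H1 -> H1

== LOOKUPS ==
["H2","H2","H2","H1"]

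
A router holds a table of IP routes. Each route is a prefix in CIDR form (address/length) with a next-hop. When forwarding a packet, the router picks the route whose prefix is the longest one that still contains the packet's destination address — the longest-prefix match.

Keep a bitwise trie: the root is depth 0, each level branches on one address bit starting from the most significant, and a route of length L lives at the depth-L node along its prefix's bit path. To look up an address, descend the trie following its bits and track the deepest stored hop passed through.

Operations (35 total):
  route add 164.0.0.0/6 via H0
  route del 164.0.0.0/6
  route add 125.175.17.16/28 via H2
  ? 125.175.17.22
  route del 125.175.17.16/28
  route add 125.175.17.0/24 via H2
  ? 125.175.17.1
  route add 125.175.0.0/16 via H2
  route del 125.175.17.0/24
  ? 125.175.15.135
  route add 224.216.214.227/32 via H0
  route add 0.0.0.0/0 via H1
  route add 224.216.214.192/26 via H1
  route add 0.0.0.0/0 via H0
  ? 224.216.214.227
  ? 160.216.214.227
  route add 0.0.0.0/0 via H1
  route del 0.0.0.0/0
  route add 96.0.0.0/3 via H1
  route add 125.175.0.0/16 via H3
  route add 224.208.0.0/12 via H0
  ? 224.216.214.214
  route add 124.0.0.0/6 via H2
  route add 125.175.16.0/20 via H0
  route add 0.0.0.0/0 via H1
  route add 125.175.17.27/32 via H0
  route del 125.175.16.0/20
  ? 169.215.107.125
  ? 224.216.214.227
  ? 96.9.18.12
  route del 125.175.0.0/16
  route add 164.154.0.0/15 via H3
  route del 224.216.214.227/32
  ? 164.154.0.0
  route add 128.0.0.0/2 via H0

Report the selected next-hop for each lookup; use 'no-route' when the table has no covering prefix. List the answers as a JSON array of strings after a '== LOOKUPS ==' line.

Apply in order:
  add 164.0.0.0/6 -> H0 at depth 6
  - 164.0.0.0/6 clear@6
  add 125.175.17.16/28 -> H2 at depth 28
  ? 125.175.17.22  path d0:-→d1:-→d2:-→d3:-→d4:-→d5:-→d6:-→d7:-→d8:-→d9:-→d10:-→d11:-→d12:-→d13:-→d14:-→d15:-→d16:-→d17:-→d18:-→d19:-→d20:-→d21:-→d22:-→d23:-→d24:-→d25:-→d26:-→d27:-→d28:H2  best=H2
  - 125.175.17.16/28 clear@28
  add 125.175.17.0/24 -> H2 at depth 24
  ? 125.175.17.1  path d0:-→d1:-→d2:-→d3:-→d4:-→d5:-→d6:-→d7:-→d8:-→d9:-→d10:-→d11:-→d12:-→d13:-→d14:-→d15:-→d16:-→d17:-→d18:-→d19:-→d20:-→d21:-→d22:-→d23:-→d24:H2→d25:-→d26:-→d27:-  best=H2
  add 125.175.0.0/16 -> H2 at depth 16
  - 125.175.17.0/24 clear@24
  ? 125.175.15.135  path d0:-→d1:-→d2:-→d3:-→d4:-→d5:-→d6:-→d7:-→d8:-→d9:-→d10:-→d11:-→d12:-→d13:-→d14:-→d15:-→d16:H2→d17:-→d18:-→d19:-  best=H2
  add 224.216.214.227/32 -> H0 at depth 32
  add 0.0.0.0/0 -> H1 at depth 0
  add 224.216.214.192/26 -> H1 at depth 26
  add 0.0.0.0/0 -> H0 at depth 0
  ? 224.216.214.227  path d0:H0→d1:-→d2:-→d3:-→d4:-→d5:-→d6:-→d7:-→d8:-→d9:-→d10:-→d11:-→d12:-→d13:-→d14:-→d15:-→d16:-→d17:-→d18:-→d19:-→d20:-→d21:-→d22:-→d23:-→d24:-→d25:-→d26:H1→d27:-→d28:-→d29:-→d30:-→d31:-→d32:H0  best=H0
  ? 160.216.214.227  path d0:H0→d1:-→d2:-→d3:-→d4:-→d5:-  best=H0
  add 0.0.0.0/0 -> H1 at depth 0
  - 0.0.0.0/0 clear@0
  add 96.0.0.0/3 -> H1 at depth 3
  add 125.175.0.0/16 -> H3 at depth 16
  add 224.208.0.0/12 -> H0 at depth 12
  ? 224.216.214.214  path d0:-→d1:-→d2:-→d3:-→d4:-→d5:-→d6:-→d7:-→d8:-→d9:-→d10:-→d11:-→d12:H0→d13:-→d14:-→d15:-→d16:-→d17:-→d18:-→d19:-→d20:-→d21:-→d22:-→d23:-→d24:-→d25:-→d26:H1  best=H1
  add 124.0.0.0/6 -> H2 at depth 6
  add 125.175.16.0/20 -> H0 at depth 20
  add 0.0.0.0/0 -> H1 at depth 0
  add 125.175.17.27/32 -> H0 at depth 32
  - 125.175.16.0/20 clear@20
  ? 169.215.107.125  path d0:H1→d1:-→d2:-→d3:-→d4:-  best=H1
  ? 224.216.214.227  path d0:H1→d1:-→d2:-→d3:-→d4:-→d5:-→d6:-→d7:-→d8:-→d9:-→d10:-→d11:-→d12:H0→d13:-→d14:-→d15:-→d16:-→d17:-→d18:-→d19:-→d20:-→d21:-→d22:-→d23:-→d24:-→d25:-→d26:H1→d27:-→d28:-→d29:-→d30:-→d31:-→d32:H0  best=H0
  ? 96.9.18.12  path d0:H1→d1:-→d2:-→d3:H1  best=H1
  - 125.175.0.0/16 clear@16
  add 164.154.0.0/15 -> H3 at depth 15
  - 224.216.214.227/32 clear@32
  ? 164.154.0.0  path d0:H1→d1:-→d2:-→d3:-→d4:-→d5:-→d6:-→d7:-→d8:-→d9:-→d10:-→d11:-→d12:-→d13:-→d14:-→d15:H3  best=H3
  add 128.0.0.0/2 -> H0 at depth 2

== LOOKUPS ==
["H2","H2","H2","H0","H0","H1","H1","H0","H1","H3"]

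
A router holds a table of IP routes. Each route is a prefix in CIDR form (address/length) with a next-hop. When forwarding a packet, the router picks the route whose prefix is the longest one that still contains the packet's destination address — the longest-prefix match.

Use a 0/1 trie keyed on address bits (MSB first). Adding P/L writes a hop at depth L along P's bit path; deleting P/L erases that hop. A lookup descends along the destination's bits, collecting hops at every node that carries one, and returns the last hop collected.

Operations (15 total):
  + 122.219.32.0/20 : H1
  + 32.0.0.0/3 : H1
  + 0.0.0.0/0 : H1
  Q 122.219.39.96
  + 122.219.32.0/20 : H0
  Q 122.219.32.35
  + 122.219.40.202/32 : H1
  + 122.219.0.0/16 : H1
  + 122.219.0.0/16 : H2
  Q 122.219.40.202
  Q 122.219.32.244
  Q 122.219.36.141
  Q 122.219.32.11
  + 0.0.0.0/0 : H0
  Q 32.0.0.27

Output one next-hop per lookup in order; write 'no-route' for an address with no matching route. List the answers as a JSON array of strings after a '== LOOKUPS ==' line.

Apply in order:
  add 122.219.32.0/20 -> H1 at depth 20
  add 32.0.0.0/3 -> H1 at depth 3
  add 0.0.0.0/0 -> H1 at depth 0
  ? 122.219.39.96  path d0:H1→d1:-→d2:-→d3:-→d4:-→d5:-→d6:-→d7:-→d8:-→d9:-→d10:-→d11:-→d12:-→d13:-→d14:-→d15:-→d16:-→d17:-→d18:-→d19:-→d20:H1  best=H1
  add 122.219.32.0/20 -> H0 at depth 20
  ? 122.219.32.35  path d0:H1→d1:-→d2:-→d3:-→d4:-→d5:-→d6:-→d7:-→d8:-→d9:-→d10:-→d11:-→d12:-→d13:-→d14:-→d15:-→d16:-→d17:-→d18:-→d19:-→d20:H0  best=H0
  add 122.219.40.202/32 -> H1 at depth 32
  add 122.219.0.0/16 -> H1 at depth 16
  add 122.219.0.0/16 -> H2 at depth 16
  ? 122.219.40.202  path d0:H1→d1:-→d2:-→d3:-→d4:-→d5:-→d6:-→d7:-→d8:-→d9:-→d10:-→d11:-→d12:-→d13:-→d14:-→d15:-→d16:H2→d17:-→d18:-→d19:-→d20:H0→d21:-→d22:-→d23:-→d24:-→d25:-→d26:-→d27:-→d28:-→d29:-→d30:-→d31:-→d32:H1  best=H1
  ? 122.219.32.244  path d0:H1→d1:-→d2:-→d3:-→d4:-→d5:-→d6:-→d7:-→d8:-→d9:-→d10:-→d11:-→d12:-→d13:-→d14:-→d15:-→d16:H2→d17:-→d18:-→d19:-→d20:H0  best=H0
  ? 122.219.36.141  path d0:H1→d1:-→d2:-→d3:-→d4:-→d5:-→d6:-→d7:-→d8:-→d9:-→d10:-→d11:-→d12:-→d13:-→d14:-→d15:-→d16:H2→d17:-→d18:-→d19:-→d20:H0  best=H0
  ? 122.219.32.11  path d0:H1→d1:-→d2:-→d3:-→d4:-→d5:-→d6:-→d7:-→d8:-→d9:-→d10:-→d11:-→d12:-→d13:-→d14:-→d15:-→d16:H2→d17:-→d18:-→d19:-→d20:H0  best=H0
  add 0.0.0.0/0 -> H0 at depth 0
  ? 32.0.0.27  path d0:H0→d1:-→d2:-→d3:H1  best=H1

== LOOKUPS ==
["H1","H0","H1","H0","H0","H0","H1"]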